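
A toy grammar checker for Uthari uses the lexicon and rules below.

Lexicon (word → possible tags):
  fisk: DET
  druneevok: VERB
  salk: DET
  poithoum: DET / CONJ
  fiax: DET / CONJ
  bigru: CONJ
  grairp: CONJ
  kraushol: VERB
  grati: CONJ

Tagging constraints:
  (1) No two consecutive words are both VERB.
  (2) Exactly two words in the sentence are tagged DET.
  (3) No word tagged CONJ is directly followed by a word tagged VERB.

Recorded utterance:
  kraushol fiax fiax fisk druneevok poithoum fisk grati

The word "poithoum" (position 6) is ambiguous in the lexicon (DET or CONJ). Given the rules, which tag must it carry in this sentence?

Candidates per position — 1:kraushol {VERB}; 2:fiax {DET,CONJ}; 3:fiax {DET,CONJ}; 4:fisk {DET}; 5:druneevok {VERB}; 6:poithoum {DET,CONJ}; 7:fisk {DET}; 8:grati {CONJ}.
Position 2: DET is ruled out by rule 2; that leaves CONJ.
Position 3: DET is ruled out by rule 2; that leaves CONJ.
Position 6: DET is ruled out by rule 2; that leaves CONJ.
The unique satisfying tagging is: VERB CONJ CONJ DET VERB CONJ DET CONJ.
Check: rule 1 ok; rule 2 ok; rule 3 ok.

CONJ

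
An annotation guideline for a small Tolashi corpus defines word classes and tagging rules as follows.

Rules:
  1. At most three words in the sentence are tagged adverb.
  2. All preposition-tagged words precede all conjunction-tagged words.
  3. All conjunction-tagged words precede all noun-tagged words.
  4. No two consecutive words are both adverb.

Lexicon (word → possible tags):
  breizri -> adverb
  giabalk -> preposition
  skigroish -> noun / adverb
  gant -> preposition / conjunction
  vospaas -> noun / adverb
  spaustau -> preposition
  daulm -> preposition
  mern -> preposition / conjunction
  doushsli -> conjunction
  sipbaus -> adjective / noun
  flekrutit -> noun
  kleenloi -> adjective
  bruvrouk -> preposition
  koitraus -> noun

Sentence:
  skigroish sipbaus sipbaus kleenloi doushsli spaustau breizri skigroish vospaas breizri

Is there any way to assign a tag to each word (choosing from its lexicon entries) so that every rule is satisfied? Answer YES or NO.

NO

Candidates per position — 1:skigroish {noun,adverb}; 2:sipbaus {adjective,noun}; 3:sipbaus {adjective,noun}; 4:kleenloi {adjective}; 5:doushsli {conjunction}; 6:spaustau {preposition}; 7:breizri {adverb}; 8:skigroish {noun,adverb}; 9:vospaas {noun,adverb}; 10:breizri {adverb}.
Rule 2 cannot be satisfied by any choice of tags from the lexicon.
So there is no consistent tagging.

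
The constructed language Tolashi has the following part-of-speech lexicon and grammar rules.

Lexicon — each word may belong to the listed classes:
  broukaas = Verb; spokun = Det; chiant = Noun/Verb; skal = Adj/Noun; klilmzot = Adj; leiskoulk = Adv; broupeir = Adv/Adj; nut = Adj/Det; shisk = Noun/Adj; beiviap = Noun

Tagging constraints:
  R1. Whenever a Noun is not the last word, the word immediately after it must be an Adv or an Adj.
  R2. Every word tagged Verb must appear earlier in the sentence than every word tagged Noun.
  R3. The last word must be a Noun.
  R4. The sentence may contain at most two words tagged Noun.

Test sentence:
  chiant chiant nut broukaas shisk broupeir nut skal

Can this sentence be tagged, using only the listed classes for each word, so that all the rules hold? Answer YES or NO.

Candidates per position — 1:chiant {Noun,Verb}; 2:chiant {Noun,Verb}; 3:nut {Adj,Det}; 4:broukaas {Verb}; 5:shisk {Noun,Adj}; 6:broupeir {Adv,Adj}; 7:nut {Adj,Det}; 8:skal {Adj,Noun}.
One satisfying assignment: Verb Verb Adj Verb Adj Adj Adj Noun.
Checking: rule 1 holds; rule 2 holds; rule 3 holds; rule 4 holds.

YES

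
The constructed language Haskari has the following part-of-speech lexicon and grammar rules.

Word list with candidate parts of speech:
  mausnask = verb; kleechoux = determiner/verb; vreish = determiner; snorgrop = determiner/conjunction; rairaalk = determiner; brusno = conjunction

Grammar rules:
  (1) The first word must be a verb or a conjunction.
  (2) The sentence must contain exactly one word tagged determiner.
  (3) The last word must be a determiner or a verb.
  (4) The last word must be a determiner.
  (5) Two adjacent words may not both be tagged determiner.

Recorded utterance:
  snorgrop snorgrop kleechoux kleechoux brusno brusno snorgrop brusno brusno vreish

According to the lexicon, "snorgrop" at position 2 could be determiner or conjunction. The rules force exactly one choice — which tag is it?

conjunction

Candidates per position — 1:snorgrop {determiner,conjunction}; 2:snorgrop {determiner,conjunction}; 3:kleechoux {determiner,verb}; 4:kleechoux {determiner,verb}; 5:brusno {conjunction}; 6:brusno {conjunction}; 7:snorgrop {determiner,conjunction}; 8:brusno {conjunction}; 9:brusno {conjunction}; 10:vreish {determiner}.
Position 1: tagging it determiner would leave rule 1 unsatisfiable, so it must be conjunction.
Position 2: tagging it determiner would leave rule 2 unsatisfiable, so it must be conjunction.
Position 3: tagging it determiner would leave rule 2 unsatisfiable, so it must be verb.
Position 4: tagging it determiner would leave rule 2 unsatisfiable, so it must be verb.
Position 7: tagging it determiner would leave rule 2 unsatisfiable, so it must be conjunction.
So the tagging must be: conjunction conjunction verb verb conjunction conjunction conjunction conjunction conjunction determiner.
Rule-by-rule: rule 1 ok; rule 2 ok; rule 3 ok; rule 4 ok; rule 5 ok.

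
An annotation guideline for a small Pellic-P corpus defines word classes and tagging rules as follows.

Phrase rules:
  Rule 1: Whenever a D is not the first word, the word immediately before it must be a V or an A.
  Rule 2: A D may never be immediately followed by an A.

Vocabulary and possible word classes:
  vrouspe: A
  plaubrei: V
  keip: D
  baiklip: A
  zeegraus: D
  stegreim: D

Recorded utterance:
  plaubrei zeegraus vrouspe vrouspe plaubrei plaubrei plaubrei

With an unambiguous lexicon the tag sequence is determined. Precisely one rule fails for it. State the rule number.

Fixed tagging: V D A A V V V.
Applying the rules: R1 ok, R2 fails.
Only rule 2 fails.

2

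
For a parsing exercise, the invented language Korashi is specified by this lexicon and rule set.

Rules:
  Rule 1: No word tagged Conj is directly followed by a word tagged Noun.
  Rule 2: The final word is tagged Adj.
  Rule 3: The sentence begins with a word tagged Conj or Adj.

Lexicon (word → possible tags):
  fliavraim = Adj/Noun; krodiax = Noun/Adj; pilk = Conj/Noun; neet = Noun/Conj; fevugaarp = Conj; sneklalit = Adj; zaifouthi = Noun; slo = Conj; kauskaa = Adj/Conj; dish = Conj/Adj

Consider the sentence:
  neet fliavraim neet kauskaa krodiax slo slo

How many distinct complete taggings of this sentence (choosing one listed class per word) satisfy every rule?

0

Candidates per position — 1:neet {Noun,Conj}; 2:fliavraim {Adj,Noun}; 3:neet {Noun,Conj}; 4:kauskaa {Adj,Conj}; 5:krodiax {Noun,Adj}; 6:slo {Conj}; 7:slo {Conj}.
There are 32 candidate sequences in total.
Rule 2 cannot be satisfied by any choice of tags from the lexicon.
So there is no consistent tagging.
Count = 0.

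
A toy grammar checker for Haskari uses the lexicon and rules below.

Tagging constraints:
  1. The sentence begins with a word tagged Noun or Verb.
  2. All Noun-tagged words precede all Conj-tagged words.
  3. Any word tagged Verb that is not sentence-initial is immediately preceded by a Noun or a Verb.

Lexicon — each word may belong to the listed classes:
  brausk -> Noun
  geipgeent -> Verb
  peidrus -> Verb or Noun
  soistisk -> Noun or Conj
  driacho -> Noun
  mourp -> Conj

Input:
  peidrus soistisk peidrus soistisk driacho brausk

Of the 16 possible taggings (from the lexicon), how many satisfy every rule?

4

Candidates per position — 1:peidrus {Verb,Noun}; 2:soistisk {Noun,Conj}; 3:peidrus {Verb,Noun}; 4:soistisk {Noun,Conj}; 5:driacho {Noun}; 6:brausk {Noun}.
There are 16 candidate sequences in total.
The sequences that satisfy every rule: Verb Noun Verb Noun Noun Noun; Verb Noun Noun Noun Noun Noun; Noun Noun Verb Noun Noun Noun; Noun Noun Noun Noun Noun Noun.
Count = 4.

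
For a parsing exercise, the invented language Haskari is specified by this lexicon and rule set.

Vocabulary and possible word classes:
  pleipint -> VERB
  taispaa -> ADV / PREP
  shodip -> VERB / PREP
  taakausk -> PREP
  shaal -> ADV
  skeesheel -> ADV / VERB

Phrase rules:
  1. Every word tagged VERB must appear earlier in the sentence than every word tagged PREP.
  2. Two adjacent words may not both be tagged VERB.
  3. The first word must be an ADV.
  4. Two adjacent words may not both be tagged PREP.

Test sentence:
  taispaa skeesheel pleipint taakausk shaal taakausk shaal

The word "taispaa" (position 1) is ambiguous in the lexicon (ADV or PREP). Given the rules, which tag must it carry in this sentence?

Candidates per position — 1:taispaa {ADV,PREP}; 2:skeesheel {ADV,VERB}; 3:pleipint {VERB}; 4:taakausk {PREP}; 5:shaal {ADV}; 6:taakausk {PREP}; 7:shaal {ADV}.
If word 1 were PREP, no tagging could satisfy rule 1; so word 1 is ADV.
If word 2 were VERB, no tagging could satisfy rule 2; so word 2 is ADV.
So the tagging must be: ADV ADV VERB PREP ADV PREP ADV.
Verifying each rule — rule 1 satisfied; rule 2 satisfied; rule 3 satisfied; rule 4 satisfied.

ADV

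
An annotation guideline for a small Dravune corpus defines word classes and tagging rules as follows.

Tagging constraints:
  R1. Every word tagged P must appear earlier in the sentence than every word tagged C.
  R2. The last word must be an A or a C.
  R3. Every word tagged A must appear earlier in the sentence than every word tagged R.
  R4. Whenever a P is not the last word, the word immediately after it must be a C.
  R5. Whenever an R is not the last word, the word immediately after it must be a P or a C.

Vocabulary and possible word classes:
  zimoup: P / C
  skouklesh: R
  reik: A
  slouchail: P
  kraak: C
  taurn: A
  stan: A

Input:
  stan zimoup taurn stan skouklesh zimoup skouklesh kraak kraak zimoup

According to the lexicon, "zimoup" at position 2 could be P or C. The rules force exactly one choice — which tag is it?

Candidates per position — 1:stan {A}; 2:zimoup {P,C}; 3:taurn {A}; 4:stan {A}; 5:skouklesh {R}; 6:zimoup {P,C}; 7:skouklesh {R}; 8:kraak {C}; 9:kraak {C}; 10:zimoup {P,C}.
If word 2 were P, no tagging could satisfy rule 4; so word 2 is C.
If word 6 were P, no tagging could satisfy rule 1; so word 6 is C.
If word 10 were P, no tagging could satisfy rule 1; so word 10 is C.
The unique satisfying tagging is: A C A A R C R C C C.
Check: rule 1 satisfied; rule 2 satisfied; rule 3 satisfied; rule 4 satisfied; rule 5 satisfied.

C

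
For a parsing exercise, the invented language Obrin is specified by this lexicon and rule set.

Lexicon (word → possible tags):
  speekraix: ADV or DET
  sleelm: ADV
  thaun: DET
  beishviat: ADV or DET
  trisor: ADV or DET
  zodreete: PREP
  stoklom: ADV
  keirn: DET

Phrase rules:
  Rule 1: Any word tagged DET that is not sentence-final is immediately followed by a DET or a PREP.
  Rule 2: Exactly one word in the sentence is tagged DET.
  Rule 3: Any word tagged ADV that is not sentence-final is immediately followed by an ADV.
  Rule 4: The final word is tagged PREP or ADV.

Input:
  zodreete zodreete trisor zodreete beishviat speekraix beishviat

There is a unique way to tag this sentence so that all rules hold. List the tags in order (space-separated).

Candidates per position — 1:zodreete {PREP}; 2:zodreete {PREP}; 3:trisor {ADV,DET}; 4:zodreete {PREP}; 5:beishviat {ADV,DET}; 6:speekraix {ADV,DET}; 7:beishviat {ADV,DET}.
Position 3: tagging it ADV would leave rule 3 unsatisfiable, so it must be DET.
Position 5: tagging it DET would leave rule 2 unsatisfiable, so it must be ADV.
Position 6: tagging it DET would leave rule 2 unsatisfiable, so it must be ADV.
Position 7: tagging it DET would leave rule 2 unsatisfiable, so it must be ADV.
That leaves exactly one tagging: PREP PREP DET PREP ADV ADV ADV.
Checking: rule 1 satisfied; rule 2 satisfied; rule 3 satisfied; rule 4 satisfied.

PREP PREP DET PREP ADV ADV ADV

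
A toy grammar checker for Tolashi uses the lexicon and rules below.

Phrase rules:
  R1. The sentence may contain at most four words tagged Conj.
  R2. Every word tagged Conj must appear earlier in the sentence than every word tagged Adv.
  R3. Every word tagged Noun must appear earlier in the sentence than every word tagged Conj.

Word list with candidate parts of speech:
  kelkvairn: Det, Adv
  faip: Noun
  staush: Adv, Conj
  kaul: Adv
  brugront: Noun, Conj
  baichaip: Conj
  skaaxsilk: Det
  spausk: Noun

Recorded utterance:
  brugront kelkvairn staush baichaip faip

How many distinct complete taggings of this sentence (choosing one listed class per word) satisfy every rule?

Candidates per position — 1:brugront {Noun,Conj}; 2:kelkvairn {Det,Adv}; 3:staush {Adv,Conj}; 4:baichaip {Conj}; 5:faip {Noun}.
There are 8 candidate sequences in total.
Rule 3 cannot be satisfied by any choice of tags from the lexicon.
So there is no consistent tagging.
Count = 0.

0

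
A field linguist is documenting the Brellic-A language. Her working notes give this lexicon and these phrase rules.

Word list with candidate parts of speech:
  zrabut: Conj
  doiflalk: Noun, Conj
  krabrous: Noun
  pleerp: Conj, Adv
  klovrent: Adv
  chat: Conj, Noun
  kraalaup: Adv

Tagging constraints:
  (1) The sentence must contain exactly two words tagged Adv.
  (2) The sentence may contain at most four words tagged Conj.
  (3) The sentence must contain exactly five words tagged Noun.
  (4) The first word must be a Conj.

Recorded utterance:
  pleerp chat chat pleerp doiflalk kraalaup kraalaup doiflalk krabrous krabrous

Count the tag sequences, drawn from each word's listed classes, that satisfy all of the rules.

Candidates per position — 1:pleerp {Conj,Adv}; 2:chat {Conj,Noun}; 3:chat {Conj,Noun}; 4:pleerp {Conj,Adv}; 5:doiflalk {Noun,Conj}; 6:kraalaup {Adv}; 7:kraalaup {Adv}; 8:doiflalk {Noun,Conj}; 9:krabrous {Noun}; 10:krabrous {Noun}.
There are 64 candidate sequences in total.
The sequences that satisfy every rule: Conj Conj Noun Conj Noun Adv Adv Noun Noun Noun; Conj Noun Conj Conj Noun Adv Adv Noun Noun Noun; Conj Noun Noun Conj Noun Adv Adv Conj Noun Noun; Conj Noun Noun Conj Conj Adv Adv Noun Noun Noun.
Count = 4.

4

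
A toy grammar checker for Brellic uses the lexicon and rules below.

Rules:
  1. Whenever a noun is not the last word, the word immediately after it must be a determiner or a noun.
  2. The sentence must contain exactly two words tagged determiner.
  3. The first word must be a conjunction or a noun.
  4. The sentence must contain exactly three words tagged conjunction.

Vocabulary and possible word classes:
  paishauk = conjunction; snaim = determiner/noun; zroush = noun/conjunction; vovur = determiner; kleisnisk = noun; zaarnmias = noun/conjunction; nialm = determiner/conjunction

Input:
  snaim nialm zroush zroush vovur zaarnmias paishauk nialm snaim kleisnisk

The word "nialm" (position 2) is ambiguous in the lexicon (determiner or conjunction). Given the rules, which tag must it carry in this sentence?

determiner

Candidates per position — 1:snaim {determiner,noun}; 2:nialm {determiner,conjunction}; 3:zroush {noun,conjunction}; 4:zroush {noun,conjunction}; 5:vovur {determiner}; 6:zaarnmias {noun,conjunction}; 7:paishauk {conjunction}; 8:nialm {determiner,conjunction}; 9:snaim {determiner,noun}; 10:kleisnisk {noun}.
Position 1: determiner is ruled out by rule 3; that leaves noun.
Position 2: conjunction is ruled out by rule 1; that leaves determiner.
Position 6: noun is ruled out by rule 1; that leaves conjunction.
Position 8: determiner is ruled out by rule 2; that leaves conjunction.
Position 9: determiner is ruled out by rule 2; that leaves noun.
Position 3: conjunction is ruled out by rule 4; that leaves noun.
Position 4: conjunction is ruled out by rule 1; that leaves noun.
The unique satisfying tagging is: noun determiner noun noun determiner conjunction conjunction conjunction noun noun.
Rule-by-rule: rule 1 holds; rule 2 holds; rule 3 holds; rule 4 holds.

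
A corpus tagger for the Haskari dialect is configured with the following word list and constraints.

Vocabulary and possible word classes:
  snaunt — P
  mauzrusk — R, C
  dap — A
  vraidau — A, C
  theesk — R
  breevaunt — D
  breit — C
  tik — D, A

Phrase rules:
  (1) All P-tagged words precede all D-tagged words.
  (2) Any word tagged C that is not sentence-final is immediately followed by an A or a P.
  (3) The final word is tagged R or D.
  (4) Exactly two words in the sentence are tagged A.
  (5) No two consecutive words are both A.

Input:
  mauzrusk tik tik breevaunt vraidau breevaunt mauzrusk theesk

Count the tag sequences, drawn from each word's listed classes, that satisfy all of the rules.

Candidates per position — 1:mauzrusk {R,C}; 2:tik {D,A}; 3:tik {D,A}; 4:breevaunt {D}; 5:vraidau {A,C}; 6:breevaunt {D}; 7:mauzrusk {R,C}; 8:theesk {R}.
There are 32 candidate sequences in total.
The sequences that satisfy every rule: R D A D A D R R; R A D D A D R R; C A D D A D R R.
Count = 3.

3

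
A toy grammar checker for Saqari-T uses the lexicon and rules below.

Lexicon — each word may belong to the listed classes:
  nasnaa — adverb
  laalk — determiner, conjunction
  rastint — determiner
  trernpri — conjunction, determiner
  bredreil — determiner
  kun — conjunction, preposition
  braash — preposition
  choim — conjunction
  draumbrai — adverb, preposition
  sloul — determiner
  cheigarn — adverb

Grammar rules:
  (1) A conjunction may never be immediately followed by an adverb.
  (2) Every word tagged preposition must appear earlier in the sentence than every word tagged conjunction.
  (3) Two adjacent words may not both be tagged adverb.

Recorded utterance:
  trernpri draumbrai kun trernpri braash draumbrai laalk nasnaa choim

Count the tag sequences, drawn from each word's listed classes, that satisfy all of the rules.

Candidates per position — 1:trernpri {conjunction,determiner}; 2:draumbrai {adverb,preposition}; 3:kun {conjunction,preposition}; 4:trernpri {conjunction,determiner}; 5:braash {preposition}; 6:draumbrai {adverb,preposition}; 7:laalk {determiner,conjunction}; 8:nasnaa {adverb}; 9:choim {conjunction}.
There are 64 candidate sequences in total.
The sequences that satisfy every rule: determiner adverb preposition determiner preposition adverb determiner adverb conjunction; determiner adverb preposition determiner preposition preposition determiner adverb conjunction; determiner preposition preposition determiner preposition adverb determiner adverb conjunction; determiner preposition preposition determiner preposition preposition determiner adverb conjunction.
Count = 4.

4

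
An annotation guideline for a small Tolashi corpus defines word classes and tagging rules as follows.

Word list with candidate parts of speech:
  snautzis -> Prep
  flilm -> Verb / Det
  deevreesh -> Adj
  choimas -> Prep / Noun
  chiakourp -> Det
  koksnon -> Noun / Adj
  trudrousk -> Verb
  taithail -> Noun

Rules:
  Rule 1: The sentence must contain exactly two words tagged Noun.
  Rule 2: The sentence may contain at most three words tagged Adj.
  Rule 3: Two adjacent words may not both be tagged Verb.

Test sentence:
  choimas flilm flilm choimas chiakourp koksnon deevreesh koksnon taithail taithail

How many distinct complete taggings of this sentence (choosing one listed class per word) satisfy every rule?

Candidates per position — 1:choimas {Prep,Noun}; 2:flilm {Verb,Det}; 3:flilm {Verb,Det}; 4:choimas {Prep,Noun}; 5:chiakourp {Det}; 6:koksnon {Noun,Adj}; 7:deevreesh {Adj}; 8:koksnon {Noun,Adj}; 9:taithail {Noun}; 10:taithail {Noun}.
There are 64 candidate sequences in total.
The sequences that satisfy every rule: Prep Verb Det Prep Det Adj Adj Adj Noun Noun; Prep Det Verb Prep Det Adj Adj Adj Noun Noun; Prep Det Det Prep Det Adj Adj Adj Noun Noun.
Count = 3.

3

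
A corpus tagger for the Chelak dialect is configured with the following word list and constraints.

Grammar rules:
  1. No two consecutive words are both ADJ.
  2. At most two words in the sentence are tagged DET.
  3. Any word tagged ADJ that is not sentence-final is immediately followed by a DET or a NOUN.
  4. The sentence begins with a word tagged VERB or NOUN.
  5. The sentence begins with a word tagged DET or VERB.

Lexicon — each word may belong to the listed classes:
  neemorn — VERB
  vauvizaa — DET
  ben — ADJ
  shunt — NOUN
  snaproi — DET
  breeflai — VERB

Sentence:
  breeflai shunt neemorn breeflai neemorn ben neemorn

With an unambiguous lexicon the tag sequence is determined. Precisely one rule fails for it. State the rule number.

Fixed tagging: VERB NOUN VERB VERB VERB ADJ VERB.
Applying the rules: R1 holds, R2 holds, R3 violated, R4 holds, R5 holds.
Only rule 3 fails.

3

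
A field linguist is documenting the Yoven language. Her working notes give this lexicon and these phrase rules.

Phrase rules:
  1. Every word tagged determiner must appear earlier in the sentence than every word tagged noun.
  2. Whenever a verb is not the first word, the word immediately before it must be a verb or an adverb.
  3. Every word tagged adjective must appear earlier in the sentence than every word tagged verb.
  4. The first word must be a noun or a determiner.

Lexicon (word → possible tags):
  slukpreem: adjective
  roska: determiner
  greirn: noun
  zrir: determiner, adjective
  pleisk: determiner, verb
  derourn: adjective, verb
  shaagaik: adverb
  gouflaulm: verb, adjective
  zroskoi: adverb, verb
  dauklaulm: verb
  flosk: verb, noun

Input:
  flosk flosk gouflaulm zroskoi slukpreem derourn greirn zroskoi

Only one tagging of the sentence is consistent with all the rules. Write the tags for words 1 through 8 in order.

Candidates per position — 1:flosk {verb,noun}; 2:flosk {verb,noun}; 3:gouflaulm {verb,adjective}; 4:zroskoi {adverb,verb}; 5:slukpreem {adjective}; 6:derourn {adjective,verb}; 7:greirn {noun}; 8:zroskoi {adverb,verb}.
At position 1, choosing verb makes rule 3 impossible to satisfy; hence noun.
At position 2, choosing verb makes rule 2 impossible to satisfy; hence noun.
At position 3, choosing verb makes rule 2 impossible to satisfy; hence adjective.
At position 4, choosing verb makes rule 2 impossible to satisfy; hence adverb.
At position 6, choosing verb makes rule 2 impossible to satisfy; hence adjective.
At position 8, choosing verb makes rule 2 impossible to satisfy; hence adverb.
The unique satisfying tagging is: noun noun adjective adverb adjective adjective noun adverb.
Verifying each rule — rule 1 ok; rule 2 ok; rule 3 ok; rule 4 ok.

noun noun adjective adverb adjective adjective noun adverb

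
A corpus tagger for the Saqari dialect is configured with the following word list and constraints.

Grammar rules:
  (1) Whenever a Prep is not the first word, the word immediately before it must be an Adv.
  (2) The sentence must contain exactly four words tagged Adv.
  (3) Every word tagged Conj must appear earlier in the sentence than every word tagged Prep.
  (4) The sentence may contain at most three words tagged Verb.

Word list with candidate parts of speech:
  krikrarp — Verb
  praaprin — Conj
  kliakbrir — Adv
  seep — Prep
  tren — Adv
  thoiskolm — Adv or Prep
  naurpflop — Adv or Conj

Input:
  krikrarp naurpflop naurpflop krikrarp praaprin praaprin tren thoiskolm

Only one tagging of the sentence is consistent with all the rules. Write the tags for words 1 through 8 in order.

Candidates per position — 1:krikrarp {Verb}; 2:naurpflop {Adv,Conj}; 3:naurpflop {Adv,Conj}; 4:krikrarp {Verb}; 5:praaprin {Conj}; 6:praaprin {Conj}; 7:tren {Adv}; 8:thoiskolm {Adv,Prep}.
If word 2 were Conj, no tagging could satisfy rule 2; so word 2 is Adv.
If word 3 were Conj, no tagging could satisfy rule 2; so word 3 is Adv.
If word 8 were Prep, no tagging could satisfy rule 2; so word 8 is Adv.
So the tagging must be: Verb Adv Adv Verb Conj Conj Adv Adv.
Rule-by-rule: rule 1 holds; rule 2 holds; rule 3 holds; rule 4 holds.

Verb Adv Adv Verb Conj Conj Adv Adv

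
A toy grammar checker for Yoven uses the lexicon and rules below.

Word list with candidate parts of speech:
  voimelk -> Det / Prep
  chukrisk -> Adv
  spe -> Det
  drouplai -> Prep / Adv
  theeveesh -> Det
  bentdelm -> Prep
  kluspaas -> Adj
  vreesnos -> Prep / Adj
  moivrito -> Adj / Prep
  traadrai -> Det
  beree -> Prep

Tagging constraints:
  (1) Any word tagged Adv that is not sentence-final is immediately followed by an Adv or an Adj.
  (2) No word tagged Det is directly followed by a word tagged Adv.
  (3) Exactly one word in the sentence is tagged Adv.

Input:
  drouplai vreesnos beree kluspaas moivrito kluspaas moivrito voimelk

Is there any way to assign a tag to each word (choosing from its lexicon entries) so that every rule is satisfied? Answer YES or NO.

YES

Candidates per position — 1:drouplai {Prep,Adv}; 2:vreesnos {Prep,Adj}; 3:beree {Prep}; 4:kluspaas {Adj}; 5:moivrito {Adj,Prep}; 6:kluspaas {Adj}; 7:moivrito {Adj,Prep}; 8:voimelk {Det,Prep}.
One satisfying assignment: Adv Adj Prep Adj Prep Adj Adj Prep.
Rule-by-rule: rule 1 ✓; rule 2 ✓; rule 3 ✓.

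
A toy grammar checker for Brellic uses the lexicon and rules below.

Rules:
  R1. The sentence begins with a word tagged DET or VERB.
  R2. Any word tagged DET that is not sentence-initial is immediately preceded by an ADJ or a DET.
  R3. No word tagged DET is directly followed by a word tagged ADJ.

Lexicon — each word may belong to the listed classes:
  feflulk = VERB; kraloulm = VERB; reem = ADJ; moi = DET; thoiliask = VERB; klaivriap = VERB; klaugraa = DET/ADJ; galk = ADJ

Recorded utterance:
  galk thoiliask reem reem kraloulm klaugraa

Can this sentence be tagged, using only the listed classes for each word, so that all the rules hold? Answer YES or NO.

NO

Candidates per position — 1:galk {ADJ}; 2:thoiliask {VERB}; 3:reem {ADJ}; 4:reem {ADJ}; 5:kraloulm {VERB}; 6:klaugraa {DET,ADJ}.
Rule 1 cannot be satisfied by any choice of tags from the lexicon.
So there is no consistent tagging.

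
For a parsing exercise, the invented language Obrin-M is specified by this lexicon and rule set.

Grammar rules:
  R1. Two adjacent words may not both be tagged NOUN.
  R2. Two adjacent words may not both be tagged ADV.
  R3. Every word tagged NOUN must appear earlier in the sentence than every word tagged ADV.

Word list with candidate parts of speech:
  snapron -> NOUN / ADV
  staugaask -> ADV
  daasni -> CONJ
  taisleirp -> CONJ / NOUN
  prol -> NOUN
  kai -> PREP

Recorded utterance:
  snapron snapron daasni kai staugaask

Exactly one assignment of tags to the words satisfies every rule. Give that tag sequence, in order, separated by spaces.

Candidates per position — 1:snapron {NOUN,ADV}; 2:snapron {NOUN,ADV}; 3:daasni {CONJ}; 4:kai {PREP}; 5:staugaask {ADV}.
The remaining ambiguous positions (1, 2) are resolved jointly — only one combination satisfies every rule.
So the tagging must be: NOUN ADV CONJ PREP ADV.
Rule-by-rule: rule 1 satisfied; rule 2 satisfied; rule 3 satisfied.

NOUN ADV CONJ PREP ADV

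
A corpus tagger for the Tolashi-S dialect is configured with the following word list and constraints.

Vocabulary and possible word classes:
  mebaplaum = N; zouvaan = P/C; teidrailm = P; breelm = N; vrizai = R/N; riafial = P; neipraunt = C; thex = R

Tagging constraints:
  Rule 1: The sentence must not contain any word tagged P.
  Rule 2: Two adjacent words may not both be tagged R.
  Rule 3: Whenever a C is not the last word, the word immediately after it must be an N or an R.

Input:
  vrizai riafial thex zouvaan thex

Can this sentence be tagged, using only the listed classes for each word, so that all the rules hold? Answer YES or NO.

NO

Candidates per position — 1:vrizai {R,N}; 2:riafial {P}; 3:thex {R}; 4:zouvaan {P,C}; 5:thex {R}.
Rule 1 cannot be satisfied by any choice of tags from the lexicon.
So there is no consistent tagging.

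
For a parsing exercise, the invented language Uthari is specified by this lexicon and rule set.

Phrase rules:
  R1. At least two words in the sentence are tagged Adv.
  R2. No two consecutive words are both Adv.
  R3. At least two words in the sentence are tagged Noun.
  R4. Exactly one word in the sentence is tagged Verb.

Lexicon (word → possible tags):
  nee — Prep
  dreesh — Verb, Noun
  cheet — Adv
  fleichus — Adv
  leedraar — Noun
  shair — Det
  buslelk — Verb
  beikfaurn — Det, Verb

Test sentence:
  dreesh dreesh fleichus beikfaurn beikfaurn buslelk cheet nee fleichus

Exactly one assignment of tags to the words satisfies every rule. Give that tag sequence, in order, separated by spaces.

Candidates per position — 1:dreesh {Verb,Noun}; 2:dreesh {Verb,Noun}; 3:fleichus {Adv}; 4:beikfaurn {Det,Verb}; 5:beikfaurn {Det,Verb}; 6:buslelk {Verb}; 7:cheet {Adv}; 8:nee {Prep}; 9:fleichus {Adv}.
Word 1 cannot be Verb — rule 3 would then fail for every completion. It is Noun.
Word 2 cannot be Verb — rule 3 would then fail for every completion. It is Noun.
Word 4 cannot be Verb — rule 4 would then fail for every completion. It is Det.
Word 5 cannot be Verb — rule 4 would then fail for every completion. It is Det.
The unique satisfying tagging is: Noun Noun Adv Det Det Verb Adv Prep Adv.
Verifying each rule — rule 1 satisfied; rule 2 satisfied; rule 3 satisfied; rule 4 satisfied.

Noun Noun Adv Det Det Verb Adv Prep Adv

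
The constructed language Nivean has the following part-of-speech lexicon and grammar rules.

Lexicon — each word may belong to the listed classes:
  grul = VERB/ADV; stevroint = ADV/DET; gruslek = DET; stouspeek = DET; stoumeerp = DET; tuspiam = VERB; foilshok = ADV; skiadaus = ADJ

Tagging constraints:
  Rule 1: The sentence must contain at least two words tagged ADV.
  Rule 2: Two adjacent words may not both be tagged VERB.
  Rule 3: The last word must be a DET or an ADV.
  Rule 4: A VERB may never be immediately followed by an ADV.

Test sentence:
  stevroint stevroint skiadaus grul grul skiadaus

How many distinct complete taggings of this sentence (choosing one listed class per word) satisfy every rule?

0

Candidates per position — 1:stevroint {ADV,DET}; 2:stevroint {ADV,DET}; 3:skiadaus {ADJ}; 4:grul {VERB,ADV}; 5:grul {VERB,ADV}; 6:skiadaus {ADJ}.
There are 16 candidate sequences in total.
Rule 3 cannot be satisfied by any choice of tags from the lexicon.
So there is no consistent tagging.
Count = 0.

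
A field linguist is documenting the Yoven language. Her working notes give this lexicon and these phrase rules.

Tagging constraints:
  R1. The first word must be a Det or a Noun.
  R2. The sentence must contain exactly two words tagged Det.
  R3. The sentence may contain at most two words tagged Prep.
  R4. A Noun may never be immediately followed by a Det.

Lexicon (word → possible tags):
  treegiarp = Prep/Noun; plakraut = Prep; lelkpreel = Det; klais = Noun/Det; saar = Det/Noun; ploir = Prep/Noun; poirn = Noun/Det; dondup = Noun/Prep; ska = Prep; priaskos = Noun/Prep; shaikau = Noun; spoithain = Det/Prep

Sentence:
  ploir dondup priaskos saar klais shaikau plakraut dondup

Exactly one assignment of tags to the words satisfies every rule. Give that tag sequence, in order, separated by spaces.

Noun Noun Prep Det Det Noun Prep Noun

Candidates per position — 1:ploir {Prep,Noun}; 2:dondup {Noun,Prep}; 3:priaskos {Noun,Prep}; 4:saar {Det,Noun}; 5:klais {Noun,Det}; 6:shaikau {Noun}; 7:plakraut {Prep}; 8:dondup {Noun,Prep}.
Word 1 cannot be Prep — rule 1 would then fail for every completion. It is Noun.
Word 4 cannot be Noun — rule 2 would then fail for every completion. It is Det.
Word 5 cannot be Noun — rule 2 would then fail for every completion. It is Det.
Word 3 cannot be Noun — rule 4 would then fail for every completion. It is Prep.
Word 8 cannot be Prep — rule 3 would then fail for every completion. It is Noun.
Word 2 cannot be Prep — rule 3 would then fail for every completion. It is Noun.
The only consistent sequence is: Noun Noun Prep Det Det Noun Prep Noun.
Check: rule 1 ✓; rule 2 ✓; rule 3 ✓; rule 4 ✓.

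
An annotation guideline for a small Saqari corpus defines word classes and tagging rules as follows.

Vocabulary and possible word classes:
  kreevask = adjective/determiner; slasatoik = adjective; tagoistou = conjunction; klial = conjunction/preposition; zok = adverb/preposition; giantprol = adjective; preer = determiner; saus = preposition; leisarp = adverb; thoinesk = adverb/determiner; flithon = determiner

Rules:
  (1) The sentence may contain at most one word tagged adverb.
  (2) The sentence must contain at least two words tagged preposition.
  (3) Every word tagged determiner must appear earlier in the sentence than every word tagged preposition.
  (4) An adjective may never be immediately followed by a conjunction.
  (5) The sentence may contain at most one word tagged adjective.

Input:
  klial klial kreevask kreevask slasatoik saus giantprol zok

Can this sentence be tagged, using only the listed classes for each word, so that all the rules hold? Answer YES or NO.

NO

Candidates per position — 1:klial {conjunction,preposition}; 2:klial {conjunction,preposition}; 3:kreevask {adjective,determiner}; 4:kreevask {adjective,determiner}; 5:slasatoik {adjective}; 6:saus {preposition}; 7:giantprol {adjective}; 8:zok {adverb,preposition}.
Rule 5 cannot be satisfied by any choice of tags from the lexicon.
So there is no consistent tagging.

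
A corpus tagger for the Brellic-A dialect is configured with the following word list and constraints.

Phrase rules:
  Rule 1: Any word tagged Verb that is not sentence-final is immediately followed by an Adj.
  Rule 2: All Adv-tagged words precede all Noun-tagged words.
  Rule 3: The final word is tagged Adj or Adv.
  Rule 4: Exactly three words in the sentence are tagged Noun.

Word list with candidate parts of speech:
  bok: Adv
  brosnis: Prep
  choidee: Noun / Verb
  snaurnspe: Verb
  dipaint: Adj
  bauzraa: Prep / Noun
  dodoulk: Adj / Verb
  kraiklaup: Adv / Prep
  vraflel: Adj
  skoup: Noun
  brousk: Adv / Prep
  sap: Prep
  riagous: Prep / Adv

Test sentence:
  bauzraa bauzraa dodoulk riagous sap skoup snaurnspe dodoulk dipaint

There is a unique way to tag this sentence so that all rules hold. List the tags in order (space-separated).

Noun Noun Adj Prep Prep Noun Verb Adj Adj

Candidates per position — 1:bauzraa {Prep,Noun}; 2:bauzraa {Prep,Noun}; 3:dodoulk {Adj,Verb}; 4:riagous {Prep,Adv}; 5:sap {Prep}; 6:skoup {Noun}; 7:snaurnspe {Verb}; 8:dodoulk {Adj,Verb}; 9:dipaint {Adj}.
Position 1: Prep is ruled out by rule 4; that leaves Noun.
Position 2: Prep is ruled out by rule 4; that leaves Noun.
Position 3: Verb is ruled out by rule 1; that leaves Adj.
Position 4: Adv is ruled out by rule 2; that leaves Prep.
Position 8: Verb is ruled out by rule 1; that leaves Adj.
The unique satisfying tagging is: Noun Noun Adj Prep Prep Noun Verb Adj Adj.
Rule-by-rule: rule 1 satisfied; rule 2 satisfied; rule 3 satisfied; rule 4 satisfied.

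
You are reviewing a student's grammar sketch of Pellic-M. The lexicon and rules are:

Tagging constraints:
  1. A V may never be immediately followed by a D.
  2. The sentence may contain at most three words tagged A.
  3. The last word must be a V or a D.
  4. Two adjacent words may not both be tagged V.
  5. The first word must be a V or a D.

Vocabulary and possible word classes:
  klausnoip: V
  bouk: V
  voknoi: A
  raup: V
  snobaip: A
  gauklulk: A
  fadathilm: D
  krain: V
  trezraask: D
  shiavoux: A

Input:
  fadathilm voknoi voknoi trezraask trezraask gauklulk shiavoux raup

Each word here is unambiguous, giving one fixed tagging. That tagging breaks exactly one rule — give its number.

2

Fixed tagging: D A A D D A A V.
Applying the rules: R1 pass, R2 fail, R3 pass, R4 pass, R5 pass.
Only rule 2 fails.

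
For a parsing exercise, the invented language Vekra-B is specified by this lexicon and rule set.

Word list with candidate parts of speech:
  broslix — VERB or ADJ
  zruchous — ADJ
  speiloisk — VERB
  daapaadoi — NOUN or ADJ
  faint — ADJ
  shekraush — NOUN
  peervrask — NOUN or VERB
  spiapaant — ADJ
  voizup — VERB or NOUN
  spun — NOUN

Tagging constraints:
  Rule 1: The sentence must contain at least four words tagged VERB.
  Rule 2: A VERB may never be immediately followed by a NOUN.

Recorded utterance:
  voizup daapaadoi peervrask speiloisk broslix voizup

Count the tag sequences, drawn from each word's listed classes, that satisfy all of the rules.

5

Candidates per position — 1:voizup {VERB,NOUN}; 2:daapaadoi {NOUN,ADJ}; 3:peervrask {NOUN,VERB}; 4:speiloisk {VERB}; 5:broslix {VERB,ADJ}; 6:voizup {VERB,NOUN}.
There are 32 candidate sequences in total.
The sequences that satisfy every rule: VERB ADJ NOUN VERB VERB VERB; VERB ADJ VERB VERB VERB VERB; VERB ADJ VERB VERB ADJ VERB; NOUN NOUN VERB VERB VERB VERB; NOUN ADJ VERB VERB VERB VERB.
Count = 5.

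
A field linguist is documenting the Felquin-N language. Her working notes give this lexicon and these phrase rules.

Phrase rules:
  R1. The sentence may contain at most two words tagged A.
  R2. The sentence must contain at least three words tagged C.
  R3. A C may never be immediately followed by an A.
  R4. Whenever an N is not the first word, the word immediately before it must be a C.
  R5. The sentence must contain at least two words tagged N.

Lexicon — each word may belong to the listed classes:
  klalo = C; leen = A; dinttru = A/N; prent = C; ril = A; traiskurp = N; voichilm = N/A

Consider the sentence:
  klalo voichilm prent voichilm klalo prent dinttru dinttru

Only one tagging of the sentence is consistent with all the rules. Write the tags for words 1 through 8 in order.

C N C N C C N A

Candidates per position — 1:klalo {C}; 2:voichilm {N,A}; 3:prent {C}; 4:voichilm {N,A}; 5:klalo {C}; 6:prent {C}; 7:dinttru {A,N}; 8:dinttru {A,N}.
Position 2: tagging it A would leave rule 3 unsatisfiable, so it must be N.
Position 4: tagging it A would leave rule 3 unsatisfiable, so it must be N.
Position 7: tagging it A would leave rule 3 unsatisfiable, so it must be N.
Position 8: tagging it N would leave rule 4 unsatisfiable, so it must be A.
The unique satisfying tagging is: C N C N C C N A.
Checking: rule 1 ok; rule 2 ok; rule 3 ok; rule 4 ok; rule 5 ok.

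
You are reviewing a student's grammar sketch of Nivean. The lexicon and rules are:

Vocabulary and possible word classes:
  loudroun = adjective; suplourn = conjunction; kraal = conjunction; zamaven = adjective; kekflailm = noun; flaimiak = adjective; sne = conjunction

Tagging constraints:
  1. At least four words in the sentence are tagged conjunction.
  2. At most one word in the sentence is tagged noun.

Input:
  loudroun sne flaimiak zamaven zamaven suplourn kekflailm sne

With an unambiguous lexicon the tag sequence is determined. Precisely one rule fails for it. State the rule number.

Fixed tagging: adjective conjunction adjective adjective adjective conjunction noun conjunction.
Checking each rule: R1 fail, R2 pass.
Only rule 1 fails.

1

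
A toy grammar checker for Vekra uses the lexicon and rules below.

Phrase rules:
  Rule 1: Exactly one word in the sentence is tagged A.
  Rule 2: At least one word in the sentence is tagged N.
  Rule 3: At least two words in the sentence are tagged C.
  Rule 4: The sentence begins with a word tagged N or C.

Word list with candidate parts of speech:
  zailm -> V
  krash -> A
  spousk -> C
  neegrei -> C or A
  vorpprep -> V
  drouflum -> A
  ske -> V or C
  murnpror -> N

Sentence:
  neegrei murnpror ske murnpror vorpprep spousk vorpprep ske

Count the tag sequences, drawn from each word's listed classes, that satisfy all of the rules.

0

Candidates per position — 1:neegrei {C,A}; 2:murnpror {N}; 3:ske {V,C}; 4:murnpror {N}; 5:vorpprep {V}; 6:spousk {C}; 7:vorpprep {V}; 8:ske {V,C}.
There are 8 candidate sequences in total.
Every candidate sequence violates at least one rule; no consistent tagging exists.
Count = 0.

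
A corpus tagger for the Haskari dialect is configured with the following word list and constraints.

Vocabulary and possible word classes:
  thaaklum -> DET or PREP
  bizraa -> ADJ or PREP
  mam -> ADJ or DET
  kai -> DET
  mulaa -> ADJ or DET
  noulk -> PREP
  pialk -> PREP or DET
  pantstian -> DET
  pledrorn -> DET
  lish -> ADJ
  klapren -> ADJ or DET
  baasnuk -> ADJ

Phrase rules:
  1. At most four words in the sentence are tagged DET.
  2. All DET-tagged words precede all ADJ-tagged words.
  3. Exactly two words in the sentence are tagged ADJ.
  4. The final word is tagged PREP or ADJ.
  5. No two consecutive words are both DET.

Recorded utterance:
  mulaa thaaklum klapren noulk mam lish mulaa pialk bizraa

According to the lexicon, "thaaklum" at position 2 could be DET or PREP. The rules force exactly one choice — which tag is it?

PREP

Candidates per position — 1:mulaa {ADJ,DET}; 2:thaaklum {DET,PREP}; 3:klapren {ADJ,DET}; 4:noulk {PREP}; 5:mam {ADJ,DET}; 6:lish {ADJ}; 7:mulaa {ADJ,DET}; 8:pialk {PREP,DET}; 9:bizraa {ADJ,PREP}.
Position 7: tagging it DET would leave rule 2 unsatisfiable, so it must be ADJ.
Position 8: tagging it DET would leave rule 2 unsatisfiable, so it must be PREP.
Position 9: tagging it ADJ would leave rule 3 unsatisfiable, so it must be PREP.
Position 1: tagging it ADJ would leave rule 3 unsatisfiable, so it must be DET.
Position 2: tagging it DET would leave rule 5 unsatisfiable, so it must be PREP.
Position 3: tagging it ADJ would leave rule 3 unsatisfiable, so it must be DET.
Position 5: tagging it ADJ would leave rule 3 unsatisfiable, so it must be DET.
The only consistent sequence is: DET PREP DET PREP DET ADJ ADJ PREP PREP.
Check: rule 1 ✓; rule 2 ✓; rule 3 ✓; rule 4 ✓; rule 5 ✓.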